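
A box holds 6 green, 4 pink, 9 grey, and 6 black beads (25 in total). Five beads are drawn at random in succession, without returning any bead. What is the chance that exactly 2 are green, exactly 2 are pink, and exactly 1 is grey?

27/1771

Unordered draws without replacement: count favorable combinations over C(25,5).
Favorable = C(6,2) · C(4,2) · C(9,1) · C(6,0) = 810; total = C(25,5) = 53130.
P = 810/53130 = 27/1771 ≈ 0.0152.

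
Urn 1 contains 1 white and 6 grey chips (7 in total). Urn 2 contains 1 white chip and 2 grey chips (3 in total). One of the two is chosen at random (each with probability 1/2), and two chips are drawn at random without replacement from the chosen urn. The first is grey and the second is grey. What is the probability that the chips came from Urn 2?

P(E | Urn 1) = 5/7; P(E | Urn 2) = 1/3.
P(E) = 1/2·5/7 + 1/2·1/3 = 11/21.
By Bayes' rule, P(Urn 2 | E) = 1/6 / 11/21 = 7/22 ≈ 0.3182.

7/22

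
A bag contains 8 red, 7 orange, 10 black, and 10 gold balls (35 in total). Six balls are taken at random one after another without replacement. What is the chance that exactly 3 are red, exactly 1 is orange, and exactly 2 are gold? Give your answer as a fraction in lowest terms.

63/5797

Unordered draws without replacement: count favorable combinations over C(35,6).
Favorable = C(8,3) · C(7,1) · C(10,0) · C(10,2) = 17640; total = C(35,6) = 1623160.
P = 17640/1623160 = 63/5797 ≈ 0.0109.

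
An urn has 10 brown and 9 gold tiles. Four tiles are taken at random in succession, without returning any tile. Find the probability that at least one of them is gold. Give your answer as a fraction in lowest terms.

Use the complement: P(at least one gold) = 1 − P(no gold).
P(none) = C(10,4)/C(19,4) = 210/3876.
So P = 1 − 210/3876 = 611/646 ≈ 0.9458.

611/646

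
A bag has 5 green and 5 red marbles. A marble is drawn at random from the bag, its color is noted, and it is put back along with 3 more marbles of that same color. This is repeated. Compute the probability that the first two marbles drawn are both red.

4/13

After a red draw the bag holds 8 red out of 13.
P = (5/10)·(8/13) = 4/13 ≈ 0.3077.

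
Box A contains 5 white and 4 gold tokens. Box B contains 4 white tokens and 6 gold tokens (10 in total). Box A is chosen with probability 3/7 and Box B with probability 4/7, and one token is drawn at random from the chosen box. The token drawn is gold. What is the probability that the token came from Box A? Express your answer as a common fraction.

P(gold | Box A) = 4/9; P(gold | Box B) = 3/5.
P(gold) = 3/7·4/9 + 4/7·3/5 = 8/15.
By Bayes' rule, P(Box A | gold) = 4/21 / 8/15 = 5/14 ≈ 0.3571.

5/14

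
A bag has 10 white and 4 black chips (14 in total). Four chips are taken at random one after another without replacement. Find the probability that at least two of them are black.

Sum the hypergeometric tail for j = 2,…,4 black chips.
Favorable = C(4,2)·C(10,2) + C(4,3)·C(10,1) + C(4,4)·C(10,0) = 311; total = C(14,4) = 1001.
P = 311/1001 = 311/1001 ≈ 0.3107.

311/1001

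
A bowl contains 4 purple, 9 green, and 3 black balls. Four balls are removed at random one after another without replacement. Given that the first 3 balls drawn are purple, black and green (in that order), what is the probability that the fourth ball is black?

After removing 1 purple, 1 green, 1 black, the bowl has 2 black out of 13 remaining.
P(fourth is black | given) = 2/13 ≈ 0.1538.

2/13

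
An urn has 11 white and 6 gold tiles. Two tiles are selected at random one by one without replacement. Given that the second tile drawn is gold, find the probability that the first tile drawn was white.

P(first=white and the second tile drawn is gold) = (11/17)·(6/16) = 33/136.
P(the second tile drawn is gold) = Σ over first color = 33/136 + 15/136 = 6/17.
By Bayes, P(first=white | the second tile drawn is gold) = 33/136 / 6/17 = 11/16 ≈ 0.6875.

11/16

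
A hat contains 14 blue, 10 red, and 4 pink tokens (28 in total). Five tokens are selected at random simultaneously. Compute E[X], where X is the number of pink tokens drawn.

By linearity of expectation, E[X] = Σ P(draw i is pink); by symmetry each draw (even without replacement) has P(pink) = 4/28.
E[X] = 5 · 4/28 = 5/7 ≈ 0.7143.

5/7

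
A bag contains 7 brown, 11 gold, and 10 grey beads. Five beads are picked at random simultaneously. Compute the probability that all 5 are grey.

1/390

Unordered draws without replacement: count favorable combinations over C(28,5).
Favorable = C(7,0) · C(11,0) · C(10,5) = 252; total = C(28,5) = 98280.
P = 252/98280 = 1/390 ≈ 0.0026.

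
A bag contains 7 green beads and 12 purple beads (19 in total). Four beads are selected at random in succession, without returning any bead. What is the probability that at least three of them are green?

455/3876

Sum the hypergeometric tail for j = 3,…,4 green beads.
Favorable = C(7,3)·C(12,1) + C(7,4)·C(12,0) = 455; total = C(19,4) = 3876.
P = 455/3876 = 455/3876 ≈ 0.1174.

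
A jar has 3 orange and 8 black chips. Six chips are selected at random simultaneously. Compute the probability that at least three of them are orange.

4/33

Sum the hypergeometric tail for j = 3,…,3 orange chips.
Favorable = C(3,3)·C(8,3) = 56; total = C(11,6) = 462.
P = 56/462 = 4/33 ≈ 0.1212.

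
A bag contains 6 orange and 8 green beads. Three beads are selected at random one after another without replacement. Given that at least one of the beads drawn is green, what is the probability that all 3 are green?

P(all 3 green) = C(8,3)/C(14,3) = 2/13; P(at least one green) = 1 − C(6,3)/C(14,3) = 86/91.
Since 'all 3 green' ⊆ 'at least one green', P(all 3 | at least one) = 2/13 / 86/91 = 7/43 ≈ 0.1628.

7/43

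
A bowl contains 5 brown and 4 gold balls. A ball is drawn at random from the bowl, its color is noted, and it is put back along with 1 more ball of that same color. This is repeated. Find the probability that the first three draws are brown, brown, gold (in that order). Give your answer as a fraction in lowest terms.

Track the composition after each reinforcement of +1.
P = (5/9) · (6/10) · (4/11) = 4/33 ≈ 0.1212.

4/33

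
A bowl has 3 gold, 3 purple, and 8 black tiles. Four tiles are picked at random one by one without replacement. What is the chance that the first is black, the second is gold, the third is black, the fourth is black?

6/143

Multiply the conditional probability of each draw in order, without replacement, so each draw removes one from its color and from the total.
P = (8/14) · (3/13) · (7/12) · (6/11) = 6/143 ≈ 0.0420.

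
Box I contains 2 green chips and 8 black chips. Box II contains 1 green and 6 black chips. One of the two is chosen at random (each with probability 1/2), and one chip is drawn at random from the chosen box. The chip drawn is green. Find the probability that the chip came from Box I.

P(green | Box I) = 1/5; P(green | Box II) = 1/7.
P(green) = 1/2·1/5 + 1/2·1/7 = 6/35.
By Bayes' rule, P(Box I | green) = 1/10 / 6/35 = 7/12 ≈ 0.5833.

7/12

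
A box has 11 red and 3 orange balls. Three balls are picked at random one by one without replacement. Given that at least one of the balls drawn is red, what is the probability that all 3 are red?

P(all 3 red) = C(11,3)/C(14,3) = 165/364; P(at least one red) = 1 − C(3,3)/C(14,3) = 363/364.
Since 'all 3 red' ⊆ 'at least one red', P(all 3 | at least one) = 165/364 / 363/364 = 5/11 ≈ 0.4545.

5/11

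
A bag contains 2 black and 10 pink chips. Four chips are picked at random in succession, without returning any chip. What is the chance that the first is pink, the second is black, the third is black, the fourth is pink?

1/66

Multiply the conditional probability of each draw in order, without replacement, so each draw removes one from its color and from the total.
P = (10/12) · (2/11) · (1/10) · (9/9) = 1/66 ≈ 0.0152.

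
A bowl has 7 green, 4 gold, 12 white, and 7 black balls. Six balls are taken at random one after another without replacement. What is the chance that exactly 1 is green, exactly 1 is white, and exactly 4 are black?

28/5655

Unordered draws without replacement: count favorable combinations over C(30,6).
Favorable = C(7,1) · C(4,0) · C(12,1) · C(7,4) = 2940; total = C(30,6) = 593775.
P = 2940/593775 = 28/5655 ≈ 0.0050.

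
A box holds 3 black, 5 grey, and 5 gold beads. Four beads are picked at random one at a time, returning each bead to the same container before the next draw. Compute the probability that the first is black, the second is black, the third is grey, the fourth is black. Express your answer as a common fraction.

Multiply the conditional probability of each draw in order, with replacement (the composition resets each draw).
P = (3/13) · (3/13) · (5/13) · (3/13) = 135/28561 ≈ 0.0047.

135/28561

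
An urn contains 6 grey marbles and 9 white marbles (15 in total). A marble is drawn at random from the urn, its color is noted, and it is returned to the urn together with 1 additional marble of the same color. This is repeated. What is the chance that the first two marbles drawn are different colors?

Either white then grey, or grey then white; after the first draw the total is 16.
P = (9/15)·(6/16) + (6/15)·(9/16) = 9/20 ≈ 0.4500.

9/20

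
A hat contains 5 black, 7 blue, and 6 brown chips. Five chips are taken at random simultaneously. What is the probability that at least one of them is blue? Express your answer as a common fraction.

193/204

Use the complement: P(at least one blue) = 1 − P(no blue).
P(none) = C(11,5)/C(18,5) = 462/8568.
So P = 1 − 462/8568 = 193/204 ≈ 0.9461.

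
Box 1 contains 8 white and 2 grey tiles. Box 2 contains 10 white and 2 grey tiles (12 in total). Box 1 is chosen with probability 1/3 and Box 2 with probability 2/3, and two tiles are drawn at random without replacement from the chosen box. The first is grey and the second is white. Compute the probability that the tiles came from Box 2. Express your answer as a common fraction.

75/119

P(E | Box 1) = 8/45; P(E | Box 2) = 5/33.
P(E) = 1/3·8/45 + 2/3·5/33 = 238/1485.
By Bayes' rule, P(Box 2 | E) = 10/99 / 238/1485 = 75/119 ≈ 0.6303.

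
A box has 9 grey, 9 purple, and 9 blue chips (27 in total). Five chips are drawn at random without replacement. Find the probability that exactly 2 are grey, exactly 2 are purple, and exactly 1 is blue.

Unordered draws without replacement: count favorable combinations over C(27,5).
Favorable = C(9,2) · C(9,2) · C(9,1) = 11664; total = C(27,5) = 80730.
P = 11664/80730 = 216/1495 ≈ 0.1445.

216/1495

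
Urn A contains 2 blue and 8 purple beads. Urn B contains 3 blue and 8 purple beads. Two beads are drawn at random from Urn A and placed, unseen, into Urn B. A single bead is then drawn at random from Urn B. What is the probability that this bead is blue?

17/65

Condition on how many of the transferred beads are blue (from Urn A: 2 blue of 10; then Urn B has 13 total).
  0 blue: C(2,0)C(8,2)/C(10,2) = 28/45; then P = 3/13
  1 blue: C(2,1)C(8,1)/C(10,2) = 16/45; then P = 4/13
  2 blue: C(2,2)C(8,0)/C(10,2) = 1/45; then P = 5/13
P(blue from Urn B) = 17/65 ≈ 0.2615.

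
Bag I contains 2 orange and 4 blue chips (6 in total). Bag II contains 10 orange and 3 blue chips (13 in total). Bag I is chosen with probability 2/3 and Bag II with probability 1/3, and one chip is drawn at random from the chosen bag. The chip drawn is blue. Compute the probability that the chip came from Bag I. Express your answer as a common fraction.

52/61

P(blue | Bag I) = 2/3; P(blue | Bag II) = 3/13.
P(blue) = 2/3·2/3 + 1/3·3/13 = 61/117.
By Bayes' rule, P(Bag I | blue) = 4/9 / 61/117 = 52/61 ≈ 0.8525.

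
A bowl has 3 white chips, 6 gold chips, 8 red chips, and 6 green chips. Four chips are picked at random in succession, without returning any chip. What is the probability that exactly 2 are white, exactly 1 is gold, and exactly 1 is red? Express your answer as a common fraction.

144/8855

Unordered draws without replacement: count favorable combinations over C(23,4).
Favorable = C(3,2) · C(6,1) · C(8,1) · C(6,0) = 144; total = C(23,4) = 8855.
P = 144/8855 = 144/8855 ≈ 0.0163.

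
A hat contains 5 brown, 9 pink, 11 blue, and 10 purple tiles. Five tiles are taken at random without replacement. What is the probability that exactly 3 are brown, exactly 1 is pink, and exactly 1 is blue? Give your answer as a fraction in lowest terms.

45/14756

Unordered draws without replacement: count favorable combinations over C(35,5).
Favorable = C(5,3) · C(9,1) · C(11,1) · C(10,0) = 990; total = C(35,5) = 324632.
P = 990/324632 = 45/14756 ≈ 0.0030.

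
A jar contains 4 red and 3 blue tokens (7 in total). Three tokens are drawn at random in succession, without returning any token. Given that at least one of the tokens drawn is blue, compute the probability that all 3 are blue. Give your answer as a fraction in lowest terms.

P(all 3 blue) = C(3,3)/C(7,3) = 1/35; P(at least one blue) = 1 − C(4,3)/C(7,3) = 31/35.
Since 'all 3 blue' ⊆ 'at least one blue', P(all 3 | at least one) = 1/35 / 31/35 = 1/31 ≈ 0.0323.

1/31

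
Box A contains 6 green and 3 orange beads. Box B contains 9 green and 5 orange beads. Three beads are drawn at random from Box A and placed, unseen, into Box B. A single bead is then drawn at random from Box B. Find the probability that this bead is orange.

6/17

Condition on how many of the transferred beads are orange (from Box A: 3 orange of 9; then Box B has 17 total).
  0 orange: C(3,0)C(6,3)/C(9,3) = 5/21; then P = 5/17
  1 orange: C(3,1)C(6,2)/C(9,3) = 15/28; then P = 6/17
  2 orange: C(3,2)C(6,1)/C(9,3) = 3/14; then P = 7/17
  3 orange: C(3,3)C(6,0)/C(9,3) = 1/84; then P = 8/17
P(orange from Box B) = 6/17 ≈ 0.3529.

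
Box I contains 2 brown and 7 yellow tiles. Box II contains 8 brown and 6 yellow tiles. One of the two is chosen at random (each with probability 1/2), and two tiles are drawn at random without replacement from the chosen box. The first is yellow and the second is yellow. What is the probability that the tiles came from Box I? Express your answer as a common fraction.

637/817

P(E | Box I) = 7/12; P(E | Box II) = 15/91.
P(E) = 1/2·7/12 + 1/2·15/91 = 817/2184.
By Bayes' rule, P(Box I | E) = 7/24 / 817/2184 = 637/817 ≈ 0.7797.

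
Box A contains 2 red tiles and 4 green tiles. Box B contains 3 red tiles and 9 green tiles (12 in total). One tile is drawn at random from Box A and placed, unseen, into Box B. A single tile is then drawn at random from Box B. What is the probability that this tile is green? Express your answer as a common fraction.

29/39

Condition on how many of the transferred tiles are green (from Box A: 4 green of 6; then Box B has 13 total).
  0 green: C(4,0)C(2,1)/C(6,1) = 1/3; then P = 9/13
  1 green: C(4,1)C(2,0)/C(6,1) = 2/3; then P = 10/13
P(green from Box B) = 29/39 ≈ 0.7436.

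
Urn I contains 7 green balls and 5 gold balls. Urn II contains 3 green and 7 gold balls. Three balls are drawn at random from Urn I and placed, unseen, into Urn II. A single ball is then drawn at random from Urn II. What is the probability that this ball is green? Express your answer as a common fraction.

19/52

Condition on how many of the transferred balls are green (from Urn I: 7 green of 12; then Urn II has 13 total).
  0 green: C(7,0)C(5,3)/C(12,3) = 1/22; then P = 3/13
  1 green: C(7,1)C(5,2)/C(12,3) = 7/22; then P = 4/13
  2 green: C(7,2)C(5,1)/C(12,3) = 21/44; then P = 5/13
  3 green: C(7,3)C(5,0)/C(12,3) = 7/44; then P = 6/13
P(green from Urn II) = 19/52 ≈ 0.3654.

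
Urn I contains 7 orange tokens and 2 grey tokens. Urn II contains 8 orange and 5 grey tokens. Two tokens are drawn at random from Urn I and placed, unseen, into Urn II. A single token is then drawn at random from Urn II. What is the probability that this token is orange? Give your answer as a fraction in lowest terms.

86/135

Condition on how many of the transferred tokens are orange (from Urn I: 7 orange of 9; then Urn II has 15 total).
  0 orange: C(7,0)C(2,2)/C(9,2) = 1/36; then P = 8/15
  1 orange: C(7,1)C(2,1)/C(9,2) = 7/18; then P = 9/15
  2 orange: C(7,2)C(2,0)/C(9,2) = 7/12; then P = 10/15
P(orange from Urn II) = 86/135 ≈ 0.6370.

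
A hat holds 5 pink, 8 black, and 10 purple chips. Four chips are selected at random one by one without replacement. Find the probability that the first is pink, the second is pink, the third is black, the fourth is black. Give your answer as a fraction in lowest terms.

4/759

Multiply the conditional probability of each draw in order, without replacement, so each draw removes one from its color and from the total.
P = (5/23) · (4/22) · (8/21) · (7/20) = 4/759 ≈ 0.0053.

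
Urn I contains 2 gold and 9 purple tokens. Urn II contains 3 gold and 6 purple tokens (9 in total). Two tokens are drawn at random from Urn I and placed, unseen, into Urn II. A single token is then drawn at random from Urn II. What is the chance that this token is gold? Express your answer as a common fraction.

37/121

Condition on how many of the transferred tokens are gold (from Urn I: 2 gold of 11; then Urn II has 11 total).
  0 gold: C(2,0)C(9,2)/C(11,2) = 36/55; then P = 3/11
  1 gold: C(2,1)C(9,1)/C(11,2) = 18/55; then P = 4/11
  2 gold: C(2,2)C(9,0)/C(11,2) = 1/55; then P = 5/11
P(gold from Urn II) = 37/121 ≈ 0.3058.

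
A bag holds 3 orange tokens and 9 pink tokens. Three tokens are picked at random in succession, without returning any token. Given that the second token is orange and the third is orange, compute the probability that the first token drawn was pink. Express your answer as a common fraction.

9/10

P(first=pink and the second token is orange and the third is orange) = (9/12)·(3/11)·(2/10) = 9/220.
P(E) = Σ over first color = 1/220 + 9/220 = 1/22.
By Bayes, P(first=pink | E) = 9/220 / 1/22 = 9/10 ≈ 0.9000.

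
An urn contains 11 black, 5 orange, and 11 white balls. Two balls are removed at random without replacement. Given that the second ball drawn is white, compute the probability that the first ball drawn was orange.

5/26

P(first=orange and the second ball drawn is white) = (5/27)·(11/26) = 55/702.
P(the second ball drawn is white) = Σ over first color = 121/702 + 55/702 + 55/351 = 11/27.
By Bayes, P(first=orange | the second ball drawn is white) = 55/702 / 11/27 = 5/26 ≈ 0.1923.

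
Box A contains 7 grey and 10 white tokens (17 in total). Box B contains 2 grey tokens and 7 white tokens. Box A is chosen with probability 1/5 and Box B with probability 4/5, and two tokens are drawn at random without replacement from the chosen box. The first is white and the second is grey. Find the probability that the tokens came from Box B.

P(E | Box A) = 35/136; P(E | Box B) = 7/36.
P(E) = 1/5·35/136 + 4/5·7/36 = 1267/6120.
By Bayes' rule, P(Box B | E) = 7/45 / 1267/6120 = 136/181 ≈ 0.7514.

136/181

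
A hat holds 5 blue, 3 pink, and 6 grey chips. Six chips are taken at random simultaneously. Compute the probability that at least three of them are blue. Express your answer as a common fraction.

Sum the hypergeometric tail for j = 3,…,5 blue chips.
Favorable = C(5,3)·C(9,3) + C(5,4)·C(9,2) + C(5,5)·C(9,1) = 1029; total = C(14,6) = 3003.
P = 1029/3003 = 49/143 ≈ 0.3427.

49/143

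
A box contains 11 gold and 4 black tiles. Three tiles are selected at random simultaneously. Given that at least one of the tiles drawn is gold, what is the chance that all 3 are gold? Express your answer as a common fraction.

P(all 3 gold) = C(11,3)/C(15,3) = 33/91; P(at least one gold) = 1 − C(4,3)/C(15,3) = 451/455.
Since 'all 3 gold' ⊆ 'at least one gold', P(all 3 | at least one) = 33/91 / 451/455 = 15/41 ≈ 0.3659.

15/41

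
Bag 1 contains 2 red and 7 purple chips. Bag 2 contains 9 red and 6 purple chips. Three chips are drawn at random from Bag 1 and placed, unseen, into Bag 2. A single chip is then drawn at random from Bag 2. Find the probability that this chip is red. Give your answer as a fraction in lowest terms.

Condition on how many of the transferred chips are red (from Bag 1: 2 red of 9; then Bag 2 has 18 total).
  0 red: C(2,0)C(7,3)/C(9,3) = 5/12; then P = 9/18
  1 red: C(2,1)C(7,2)/C(9,3) = 1/2; then P = 10/18
  2 red: C(2,2)C(7,1)/C(9,3) = 1/12; then P = 11/18
P(red from Bag 2) = 29/54 ≈ 0.5370.

29/54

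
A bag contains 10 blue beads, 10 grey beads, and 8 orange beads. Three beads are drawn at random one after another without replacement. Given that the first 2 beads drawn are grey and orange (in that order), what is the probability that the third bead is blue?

5/13

After removing 1 grey, 1 orange, the bag has 10 blue out of 26 remaining.
P(third is blue | given) = 10/26 = 5/13 ≈ 0.3846.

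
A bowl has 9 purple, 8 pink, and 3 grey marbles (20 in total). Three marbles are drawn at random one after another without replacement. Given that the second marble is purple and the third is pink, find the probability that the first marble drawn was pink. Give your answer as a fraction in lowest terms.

P(first=pink and the second marble is purple and the third is pink) = (8/20)·(9/19)·(7/18) = 7/95.
P(E) = Σ over first color = 8/95 + 7/95 + 3/95 = 18/95.
By Bayes, P(first=pink | E) = 7/95 / 18/95 = 7/18 ≈ 0.3889.

7/18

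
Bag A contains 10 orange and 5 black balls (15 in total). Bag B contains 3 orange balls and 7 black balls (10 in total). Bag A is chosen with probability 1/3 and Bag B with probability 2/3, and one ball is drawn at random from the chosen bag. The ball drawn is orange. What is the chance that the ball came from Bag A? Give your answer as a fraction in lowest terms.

P(orange | Bag A) = 2/3; P(orange | Bag B) = 3/10.
P(orange) = 1/3·2/3 + 2/3·3/10 = 19/45.
By Bayes' rule, P(Bag A | orange) = 2/9 / 19/45 = 10/19 ≈ 0.5263.

10/19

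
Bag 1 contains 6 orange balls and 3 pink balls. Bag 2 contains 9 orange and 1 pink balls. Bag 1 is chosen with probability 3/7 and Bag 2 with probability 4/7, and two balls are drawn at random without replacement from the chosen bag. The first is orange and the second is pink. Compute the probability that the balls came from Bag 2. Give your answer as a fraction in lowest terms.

8/23

P(E | Bag 1) = 1/4; P(E | Bag 2) = 1/10.
P(E) = 3/7·1/4 + 4/7·1/10 = 23/140.
By Bayes' rule, P(Bag 2 | E) = 2/35 / 23/140 = 8/23 ≈ 0.3478.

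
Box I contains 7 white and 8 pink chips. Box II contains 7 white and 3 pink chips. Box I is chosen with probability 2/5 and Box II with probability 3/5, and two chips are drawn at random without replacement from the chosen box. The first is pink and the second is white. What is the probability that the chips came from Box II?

21/37

P(E | Box I) = 4/15; P(E | Box II) = 7/30.
P(E) = 2/5·4/15 + 3/5·7/30 = 37/150.
By Bayes' rule, P(Box II | E) = 7/50 / 37/150 = 21/37 ≈ 0.5676.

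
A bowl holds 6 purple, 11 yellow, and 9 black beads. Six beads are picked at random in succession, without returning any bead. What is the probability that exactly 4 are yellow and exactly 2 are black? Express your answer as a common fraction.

Unordered draws without replacement: count favorable combinations over C(26,6).
Favorable = C(6,0) · C(11,4) · C(9,2) = 11880; total = C(26,6) = 230230.
P = 11880/230230 = 108/2093 ≈ 0.0516.

108/2093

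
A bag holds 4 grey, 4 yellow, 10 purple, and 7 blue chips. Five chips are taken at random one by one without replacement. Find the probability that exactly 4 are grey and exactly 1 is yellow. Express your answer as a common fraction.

Unordered draws without replacement: count favorable combinations over C(25,5).
Favorable = C(4,4) · C(4,1) · C(10,0) · C(7,0) = 4; total = C(25,5) = 53130.
P = 4/53130 = 2/26565 ≈ 0.0001.

2/26565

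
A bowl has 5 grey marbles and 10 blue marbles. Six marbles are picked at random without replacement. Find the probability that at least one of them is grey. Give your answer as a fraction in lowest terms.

137/143

Use the complement: P(at least one grey) = 1 − P(no grey).
P(none) = C(10,6)/C(15,6) = 210/5005.
So P = 1 − 210/5005 = 137/143 ≈ 0.9580.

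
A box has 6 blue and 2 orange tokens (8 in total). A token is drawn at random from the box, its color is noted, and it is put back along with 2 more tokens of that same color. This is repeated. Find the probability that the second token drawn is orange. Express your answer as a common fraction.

Condition on the first draw. If first is orange (prob 2/8), second-orange has prob (4)/(10); if not (prob 6/8), it has prob 2/(10).
P = (2/8)·(4/10) + (6/8)·(2/10) = 1/4 ≈ 0.2500.

1/4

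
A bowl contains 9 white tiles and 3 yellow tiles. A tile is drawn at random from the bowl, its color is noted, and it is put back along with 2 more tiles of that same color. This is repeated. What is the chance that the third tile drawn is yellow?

Sum over the four possibilities for the first two draws (yellow/not-yellow each), tracking how the yellow count and total change by +2 per draw.
P(third is yellow) = 1/4 ≈ 0.2500. (In a Pólya urn every draw has the same marginal probability 3/12.)

1/4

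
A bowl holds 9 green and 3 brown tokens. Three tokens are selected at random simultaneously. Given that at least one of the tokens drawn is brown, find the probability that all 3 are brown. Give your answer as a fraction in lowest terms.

1/136

P(all 3 brown) = C(3,3)/C(12,3) = 1/220; P(at least one brown) = 1 − C(9,3)/C(12,3) = 34/55.
Since 'all 3 brown' ⊆ 'at least one brown', P(all 3 | at least one) = 1/220 / 34/55 = 1/136 ≈ 0.0074.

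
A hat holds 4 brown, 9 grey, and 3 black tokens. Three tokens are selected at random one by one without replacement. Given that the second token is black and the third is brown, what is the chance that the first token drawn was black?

P(first=black and the second token is black and the third is brown) = (3/16)·(2/15)·(4/14) = 1/140.
P(E) = Σ over first color = 3/280 + 9/280 + 1/140 = 1/20.
By Bayes, P(first=black | E) = 1/140 / 1/20 = 1/7 ≈ 0.1429.

1/7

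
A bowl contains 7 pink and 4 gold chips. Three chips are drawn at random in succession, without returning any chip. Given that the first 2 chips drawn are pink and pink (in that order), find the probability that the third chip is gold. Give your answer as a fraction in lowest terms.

After removing 2 pink, the bowl has 4 gold out of 9 remaining.
P(third is gold | given) = 4/9 ≈ 0.4444.

4/9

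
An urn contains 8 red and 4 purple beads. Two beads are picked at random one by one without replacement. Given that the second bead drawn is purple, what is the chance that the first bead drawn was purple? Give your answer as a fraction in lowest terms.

P(first=purple and the second bead drawn is purple) = (4/12)·(3/11) = 1/11.
P(the second bead drawn is purple) = Σ over first color = 8/33 + 1/11 = 1/3.
By Bayes, P(first=purple | the second bead drawn is purple) = 1/11 / 1/3 = 3/11 ≈ 0.2727.

3/11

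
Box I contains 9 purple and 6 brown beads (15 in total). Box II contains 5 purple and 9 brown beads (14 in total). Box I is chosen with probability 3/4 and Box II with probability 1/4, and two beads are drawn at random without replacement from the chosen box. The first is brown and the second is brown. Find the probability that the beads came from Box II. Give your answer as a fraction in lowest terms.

12/25

P(E | Box I) = 1/7; P(E | Box II) = 36/91.
P(E) = 3/4·1/7 + 1/4·36/91 = 75/364.
By Bayes' rule, P(Box II | E) = 9/91 / 75/364 = 12/25 ≈ 0.4800.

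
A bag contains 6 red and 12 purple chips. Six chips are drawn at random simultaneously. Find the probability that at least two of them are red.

Sum the hypergeometric tail for j = 2,…,6 red chips.
Favorable = C(6,2)·C(12,4) + C(6,3)·C(12,3) + C(6,4)·C(12,2) + C(6,5)·C(12,1) + C(6,6)·C(12,0) = 12888; total = C(18,6) = 18564.
P = 12888/18564 = 1074/1547 ≈ 0.6942.

1074/1547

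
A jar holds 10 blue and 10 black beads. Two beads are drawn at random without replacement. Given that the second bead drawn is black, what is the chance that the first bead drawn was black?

9/19

P(first=black and the second bead drawn is black) = (10/20)·(9/19) = 9/38.
P(the second bead drawn is black) = Σ over first color = 5/19 + 9/38 = 1/2.
By Bayes, P(first=black | the second bead drawn is black) = 9/38 / 1/2 = 9/19 ≈ 0.4737.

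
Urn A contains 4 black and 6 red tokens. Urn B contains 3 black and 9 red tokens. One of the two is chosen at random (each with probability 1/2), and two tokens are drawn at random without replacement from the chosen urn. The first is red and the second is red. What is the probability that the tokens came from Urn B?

18/29

P(E | Urn A) = 1/3; P(E | Urn B) = 6/11.
P(E) = 1/2·1/3 + 1/2·6/11 = 29/66.
By Bayes' rule, P(Urn B | E) = 3/11 / 29/66 = 18/29 ≈ 0.6207.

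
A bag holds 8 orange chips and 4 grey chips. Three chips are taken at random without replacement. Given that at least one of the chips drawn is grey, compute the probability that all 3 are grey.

1/41

P(all 3 grey) = C(4,3)/C(12,3) = 1/55; P(at least one grey) = 1 − C(8,3)/C(12,3) = 41/55.
Since 'all 3 grey' ⊆ 'at least one grey', P(all 3 | at least one) = 1/55 / 41/55 = 1/41 ≈ 0.0244.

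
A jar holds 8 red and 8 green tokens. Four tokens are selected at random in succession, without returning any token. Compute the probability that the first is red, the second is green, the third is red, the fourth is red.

4/65

Multiply the conditional probability of each draw in order, without replacement, so each draw removes one from its color and from the total.
P = (8/16) · (8/15) · (7/14) · (6/13) = 4/65 ≈ 0.0615.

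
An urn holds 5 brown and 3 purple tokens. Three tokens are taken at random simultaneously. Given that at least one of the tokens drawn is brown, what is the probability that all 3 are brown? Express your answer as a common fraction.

P(all 3 brown) = C(5,3)/C(8,3) = 5/28; P(at least one brown) = 1 − C(3,3)/C(8,3) = 55/56.
Since 'all 3 brown' ⊆ 'at least one brown', P(all 3 | at least one) = 5/28 / 55/56 = 2/11 ≈ 0.1818.

2/11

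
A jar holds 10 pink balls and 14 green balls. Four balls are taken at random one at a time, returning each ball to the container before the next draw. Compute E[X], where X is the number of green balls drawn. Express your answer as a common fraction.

By linearity of expectation, E[X] = Σ P(draw i is green); each independent draw has P(green) = 14/24.
E[X] = 4 · 14/24 = 7/3 ≈ 2.3333.

7/3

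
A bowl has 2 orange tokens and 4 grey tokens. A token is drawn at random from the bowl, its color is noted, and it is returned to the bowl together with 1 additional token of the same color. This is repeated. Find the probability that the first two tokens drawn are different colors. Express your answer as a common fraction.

8/21

Either grey then orange, or orange then grey; after the first draw the total is 7.
P = (4/6)·(2/7) + (2/6)·(4/7) = 8/21 ≈ 0.3810.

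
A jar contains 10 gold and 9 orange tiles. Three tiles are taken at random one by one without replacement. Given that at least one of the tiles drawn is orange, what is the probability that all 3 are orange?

P(all 3 orange) = C(9,3)/C(19,3) = 28/323; P(at least one orange) = 1 − C(10,3)/C(19,3) = 283/323.
Since 'all 3 orange' ⊆ 'at least one orange', P(all 3 | at least one) = 28/323 / 283/323 = 28/283 ≈ 0.0989.

28/283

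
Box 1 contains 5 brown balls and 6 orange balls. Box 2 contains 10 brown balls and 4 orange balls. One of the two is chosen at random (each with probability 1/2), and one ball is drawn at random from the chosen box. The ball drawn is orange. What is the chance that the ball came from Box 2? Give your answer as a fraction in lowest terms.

P(orange | Box 1) = 6/11; P(orange | Box 2) = 2/7.
P(orange) = 1/2·6/11 + 1/2·2/7 = 32/77.
By Bayes' rule, P(Box 2 | orange) = 1/7 / 32/77 = 11/32 ≈ 0.3438.

11/32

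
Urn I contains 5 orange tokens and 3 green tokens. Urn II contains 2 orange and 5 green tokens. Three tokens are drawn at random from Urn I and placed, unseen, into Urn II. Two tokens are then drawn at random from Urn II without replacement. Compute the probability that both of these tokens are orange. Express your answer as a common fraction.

Condition on how many of the transferred tokens are orange (from Urn I: 5 orange of 8; then Urn II has 10 total).
  0 orange: C(5,0)C(3,3)/C(8,3) = 1/56; then P = C(2,2)/C(10,2) = 1/45
  1 orange: C(5,1)C(3,2)/C(8,3) = 15/56; then P = C(3,2)/C(10,2) = 1/15
  2 orange: C(5,2)C(3,1)/C(8,3) = 15/28; then P = C(4,2)/C(10,2) = 2/15
  3 orange: C(5,3)C(3,0)/C(8,3) = 5/28; then P = C(5,2)/C(10,2) = 2/9
P(both orange) = 163/1260 ≈ 0.1294.

163/1260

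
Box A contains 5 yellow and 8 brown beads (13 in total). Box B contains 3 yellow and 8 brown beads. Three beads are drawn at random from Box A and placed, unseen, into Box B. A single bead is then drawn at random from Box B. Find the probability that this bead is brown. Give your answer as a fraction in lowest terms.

Condition on how many of the transferred beads are brown (from Box A: 8 brown of 13; then Box B has 14 total).
  0 brown: C(8,0)C(5,3)/C(13,3) = 5/143; then P = 8/14
  1 brown: C(8,1)C(5,2)/C(13,3) = 40/143; then P = 9/14
  2 brown: C(8,2)C(5,1)/C(13,3) = 70/143; then P = 10/14
  3 brown: C(8,3)C(5,0)/C(13,3) = 28/143; then P = 11/14
P(brown from Box B) = 64/91 ≈ 0.7033.

64/91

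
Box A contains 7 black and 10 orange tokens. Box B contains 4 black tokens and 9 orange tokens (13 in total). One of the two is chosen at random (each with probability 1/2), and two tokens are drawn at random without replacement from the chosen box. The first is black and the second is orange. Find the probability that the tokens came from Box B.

P(E | Box A) = 35/136; P(E | Box B) = 3/13.
P(E) = 1/2·35/136 + 1/2·3/13 = 863/3536.
By Bayes' rule, P(Box B | E) = 3/26 / 863/3536 = 408/863 ≈ 0.4728.

408/863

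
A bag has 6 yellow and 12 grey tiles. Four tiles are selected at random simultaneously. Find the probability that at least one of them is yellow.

Use the complement: P(at least one yellow) = 1 − P(no yellow).
P(none) = C(12,4)/C(18,4) = 495/3060.
So P = 1 − 495/3060 = 57/68 ≈ 0.8382.

57/68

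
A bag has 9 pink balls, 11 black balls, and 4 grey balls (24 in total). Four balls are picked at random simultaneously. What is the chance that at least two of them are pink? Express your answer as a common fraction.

123/253

Sum the hypergeometric tail for j = 2,…,4 pink balls.
Favorable = C(9,2)·C(15,2) + C(9,3)·C(15,1) + C(9,4)·C(15,0) = 5166; total = C(24,4) = 10626.
P = 5166/10626 = 123/253 ≈ 0.4862.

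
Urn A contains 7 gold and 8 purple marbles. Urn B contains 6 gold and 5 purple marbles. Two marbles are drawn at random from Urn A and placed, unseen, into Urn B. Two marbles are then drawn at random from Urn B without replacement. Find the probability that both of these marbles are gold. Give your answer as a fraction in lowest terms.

4/15

Condition on how many of the transferred marbles are gold (from Urn A: 7 gold of 15; then Urn B has 13 total).
  0 gold: C(7,0)C(8,2)/C(15,2) = 4/15; then P = C(6,2)/C(13,2) = 5/26
  1 gold: C(7,1)C(8,1)/C(15,2) = 8/15; then P = C(7,2)/C(13,2) = 7/26
  2 gold: C(7,2)C(8,0)/C(15,2) = 1/5; then P = C(8,2)/C(13,2) = 14/39
P(both gold) = 4/15 ≈ 0.2667.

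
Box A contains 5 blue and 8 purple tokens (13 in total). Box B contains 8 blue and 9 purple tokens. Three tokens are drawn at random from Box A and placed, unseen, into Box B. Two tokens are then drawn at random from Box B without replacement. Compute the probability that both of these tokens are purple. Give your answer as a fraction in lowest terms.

Condition on how many of the transferred tokens are purple (from Box A: 8 purple of 13; then Box B has 20 total).
  0 purple: C(8,0)C(5,3)/C(13,3) = 5/143; then P = C(9,2)/C(20,2) = 18/95
  1 purple: C(8,1)C(5,2)/C(13,3) = 40/143; then P = C(10,2)/C(20,2) = 9/38
  2 purple: C(8,2)C(5,1)/C(13,3) = 70/143; then P = C(11,2)/C(20,2) = 11/38
  3 purple: C(8,3)C(5,0)/C(13,3) = 28/143; then P = C(12,2)/C(20,2) = 33/95
P(both purple) = 349/1235 ≈ 0.2826.

349/1235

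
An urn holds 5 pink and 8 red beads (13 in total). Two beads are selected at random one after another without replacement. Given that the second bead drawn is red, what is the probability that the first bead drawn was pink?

P(first=pink and the second bead drawn is red) = (5/13)·(8/12) = 10/39.
P(the second bead drawn is red) = Σ over first color = 10/39 + 14/39 = 8/13.
By Bayes, P(first=pink | the second bead drawn is red) = 10/39 / 8/13 = 5/12 ≈ 0.4167.

5/12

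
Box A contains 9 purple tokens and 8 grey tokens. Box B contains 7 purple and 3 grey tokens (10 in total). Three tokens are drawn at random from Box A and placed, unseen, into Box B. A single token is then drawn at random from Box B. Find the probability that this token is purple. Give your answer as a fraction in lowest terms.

Condition on how many of the transferred tokens are purple (from Box A: 9 purple of 17; then Box B has 13 total).
  0 purple: C(9,0)C(8,3)/C(17,3) = 7/85; then P = 7/13
  1 purple: C(9,1)C(8,2)/C(17,3) = 63/170; then P = 8/13
  2 purple: C(9,2)C(8,1)/C(17,3) = 36/85; then P = 9/13
  3 purple: C(9,3)C(8,0)/C(17,3) = 21/170; then P = 10/13
P(purple from Box B) = 146/221 ≈ 0.6606.

146/221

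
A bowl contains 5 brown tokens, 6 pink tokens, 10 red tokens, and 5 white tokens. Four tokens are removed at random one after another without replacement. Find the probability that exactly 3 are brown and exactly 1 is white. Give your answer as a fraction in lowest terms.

1/299

Unordered draws without replacement: count favorable combinations over C(26,4).
Favorable = C(5,3) · C(6,0) · C(10,0) · C(5,1) = 50; total = C(26,4) = 14950.
P = 50/14950 = 1/299 ≈ 0.0033.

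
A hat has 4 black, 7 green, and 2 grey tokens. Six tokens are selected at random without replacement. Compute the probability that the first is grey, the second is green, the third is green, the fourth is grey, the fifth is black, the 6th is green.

Multiply the conditional probability of each draw in order, without replacement, so each draw removes one from its color and from the total.
P = (2/13) · (7/12) · (6/11) · (1/10) · (4/9) · (5/8) = 7/5148 ≈ 0.0014.

7/5148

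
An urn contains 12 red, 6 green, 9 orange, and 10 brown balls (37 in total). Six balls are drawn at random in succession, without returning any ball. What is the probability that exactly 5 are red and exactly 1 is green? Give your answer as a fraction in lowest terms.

Unordered draws without replacement: count favorable combinations over C(37,6).
Favorable = C(12,5) · C(6,1) · C(9,0) · C(10,0) = 4752; total = C(37,6) = 2324784.
P = 4752/2324784 = 9/4403 ≈ 0.0020.

9/4403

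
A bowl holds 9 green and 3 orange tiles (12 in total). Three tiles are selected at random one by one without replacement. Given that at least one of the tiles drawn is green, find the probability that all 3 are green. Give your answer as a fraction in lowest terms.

P(all 3 green) = C(9,3)/C(12,3) = 21/55; P(at least one green) = 1 − C(3,3)/C(12,3) = 219/220.
Since 'all 3 green' ⊆ 'at least one green', P(all 3 | at least one) = 21/55 / 219/220 = 28/73 ≈ 0.3836.

28/73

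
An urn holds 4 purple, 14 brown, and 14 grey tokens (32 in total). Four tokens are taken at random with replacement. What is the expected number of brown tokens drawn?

By linearity of expectation, E[X] = Σ P(draw i is brown); each independent draw has P(brown) = 14/32.
E[X] = 4 · 14/32 = 7/4 ≈ 1.7500.

7/4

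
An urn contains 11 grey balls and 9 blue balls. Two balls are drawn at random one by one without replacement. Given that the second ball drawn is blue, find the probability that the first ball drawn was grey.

P(first=grey and the second ball drawn is blue) = (11/20)·(9/19) = 99/380.
P(the second ball drawn is blue) = Σ over first color = 99/380 + 18/95 = 9/20.
By Bayes, P(first=grey | the second ball drawn is blue) = 99/380 / 9/20 = 11/19 ≈ 0.5789.

11/19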